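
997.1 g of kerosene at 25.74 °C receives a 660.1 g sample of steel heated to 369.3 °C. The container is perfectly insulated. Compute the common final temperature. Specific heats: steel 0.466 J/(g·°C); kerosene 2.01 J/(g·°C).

Setting the total heat transfer to zero:
660.1·0.466·(T − 369.3) + 997.1·2.01·(T − 25.74) = 0
307.61(T − 369.3) + 2004.2(T − 25.74) = 0
(307.61 + 2004.2) T = 307.61·369.3 + 2004.2·25.74
T = 165186 / 2311.8 = 71.5 °C

T_f ≈ 71.5 °C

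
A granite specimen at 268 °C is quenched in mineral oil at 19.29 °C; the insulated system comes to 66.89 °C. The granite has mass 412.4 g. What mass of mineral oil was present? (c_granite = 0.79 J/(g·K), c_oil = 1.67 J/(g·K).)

|Q_granite| = |Q_oil|:
412.4·0.79·(268 − 66.89) = m·1.67·(66.89 − 19.29)
79.49 m = 65521  ⇒  m ≈ 824.2 g

m ≈ 824 g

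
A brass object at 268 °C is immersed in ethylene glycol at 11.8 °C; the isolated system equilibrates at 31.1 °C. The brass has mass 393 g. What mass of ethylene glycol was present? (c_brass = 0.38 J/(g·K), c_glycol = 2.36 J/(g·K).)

Conservation of energy gives ΣQ = 0:
393×0.38×(31.1 − 268) + m×2.36×(31.1 − 11.8) = 0
45.55 m = 35379
m = 35379/45.55 ≈ 776.7 g

m ≈ 777 g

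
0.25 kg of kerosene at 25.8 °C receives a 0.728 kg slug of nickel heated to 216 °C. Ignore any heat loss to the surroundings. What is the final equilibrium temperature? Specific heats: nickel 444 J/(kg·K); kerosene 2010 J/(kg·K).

T_f ≈ 100.3 °C

|Q_nickel| = |Q_kerosene|:
0.728×444×(216 − T) = 0.25×2010×(T − 25.8)
323.23(216 − T) = 502.5(T − 25.8)
825.73 T = 82783  ⇒  T ≈ 100.25 °C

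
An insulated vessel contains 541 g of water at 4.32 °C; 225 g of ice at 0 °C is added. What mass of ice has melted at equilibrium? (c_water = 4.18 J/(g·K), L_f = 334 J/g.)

m_melted ≈ 29.2 g

Cooling the water to 0 °C releases 541·4.18·4.32 = 9769.2 J.
Melting all 225 g of ice would need 225·334 = 75150 J.
Since 9769.2 < 75150 J, not all the ice melts; equilibrium is at 0 °C.
m_melted·334 = 9769.2  ⇒  m_melted ≈ 29.25 g.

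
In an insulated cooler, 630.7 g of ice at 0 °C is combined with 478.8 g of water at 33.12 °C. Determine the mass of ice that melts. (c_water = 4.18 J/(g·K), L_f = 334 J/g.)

Heat available from the water dropping to 0 °C: 478.8·4.18·33.12 = 66286 J.
To melt every bit of ice: 630.7·334 = 210654 J.
66286 J < 210654 J, so only part of the ice melts and the system sits at 0 °C.
Mass melted = 66286/334 ≈ 198.5 g.

m_melted ≈ 198 g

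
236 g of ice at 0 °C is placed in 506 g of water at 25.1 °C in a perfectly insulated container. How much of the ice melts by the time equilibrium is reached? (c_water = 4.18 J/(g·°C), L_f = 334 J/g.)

Water can give up m c ΔT = 506·4.18·25.1 = 53089 J before reaching 0 °C.
Fully melting the ice requires m_ice L_f = 236·334 = 78824 J.
Since 53089 < 78824 J, not all the ice melts; equilibrium is at 0 °C.
m_melt = 53089 / L_f = 158.9 g.

m_melted ≈ 159 g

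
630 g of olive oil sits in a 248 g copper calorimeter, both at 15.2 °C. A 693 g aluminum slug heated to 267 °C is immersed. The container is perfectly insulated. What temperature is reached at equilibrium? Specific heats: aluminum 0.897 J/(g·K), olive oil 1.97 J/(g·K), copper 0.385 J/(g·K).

T_f ≈ 95.1 °C

Net heat exchanged in the isolated system is zero:
693×0.897×(T − 267) + 630×1.97×(T − 15.2) + 248×0.385×(T − 15.2) = 0
621.62(T − 267) + 1241.1(T − 15.2) + 95.48(T − 15.2) = 0
(621.62 + 1241.1 + 95.48) T = 621.62×267 + 1241.1×15.2 + 95.48×15.2
T = 186289/1958.2 ≈ 95.13 °C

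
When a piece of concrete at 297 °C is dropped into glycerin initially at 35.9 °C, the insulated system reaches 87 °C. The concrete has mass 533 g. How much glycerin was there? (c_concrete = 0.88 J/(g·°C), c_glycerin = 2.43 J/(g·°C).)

m ≈ 793 g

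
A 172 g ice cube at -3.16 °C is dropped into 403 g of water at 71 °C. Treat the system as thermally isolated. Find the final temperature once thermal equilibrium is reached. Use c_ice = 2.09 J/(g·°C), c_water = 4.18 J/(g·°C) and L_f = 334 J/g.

Taking heat into each body as positive, Σ m c ΔT = 0:
ice -3.16→0 °C: 172×2.09×3.16 = 1136; melt ice: 172×334 = 57448; warm the meltwater: 718.96 T; water cools: 403×4.18×(T − 71) = 1684.5(T − 71)
2403.5 T = 119602 − 58584 = 61018
T ≈ 25.39 °C — above 0 °C, consistent with complete melting.

T_f ≈ 25.4 °C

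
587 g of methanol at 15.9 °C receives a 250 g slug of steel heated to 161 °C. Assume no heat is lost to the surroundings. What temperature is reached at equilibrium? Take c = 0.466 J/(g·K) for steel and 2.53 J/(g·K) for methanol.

T_f is the heat-capacity-weighted average of the initial temperatures:
T_f = (116.5·161 + 1485.1·15.9) / (116.5 + 1485.1)
    = 42370 / 1601.6 ≈ 26.45 °C

T_f ≈ 26.5 °C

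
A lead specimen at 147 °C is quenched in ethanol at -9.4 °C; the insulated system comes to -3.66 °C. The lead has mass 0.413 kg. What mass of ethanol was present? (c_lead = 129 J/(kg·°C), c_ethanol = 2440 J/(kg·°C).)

|Q_lead| = |Q_ethanol|:
0.413×129×(147 − -3.66) = m×2440×(-3.66 − (-9.4))
14006 m = 8026.7  ⇒  m ≈ 0.5731 kg

m ≈ 0.573 kg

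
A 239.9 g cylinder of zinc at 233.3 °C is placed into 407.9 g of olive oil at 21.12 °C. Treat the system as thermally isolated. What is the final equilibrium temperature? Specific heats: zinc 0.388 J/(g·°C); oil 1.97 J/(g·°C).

T_f ≈ 43.1 °C

Heat gained plus heat lost sum to zero:
239.9×0.388×(T − 233.3) + 407.9×1.97×(T − 21.12) = 0
(93.08 + 803.56) T = 93.08×233.3 + 803.56×21.12
T ≈ 43.15 °C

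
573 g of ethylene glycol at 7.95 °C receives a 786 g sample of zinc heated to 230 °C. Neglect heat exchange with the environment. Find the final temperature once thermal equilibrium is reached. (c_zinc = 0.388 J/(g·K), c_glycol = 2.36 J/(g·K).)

T_f ≈ 48.8 °C

T_f is the heat-capacity-weighted average of the initial temperatures:
T_f = (304.97×230 + 1352.3×7.95) / (304.97 + 1352.3)
    = 80893 / 1657.2 ≈ 48.81 °C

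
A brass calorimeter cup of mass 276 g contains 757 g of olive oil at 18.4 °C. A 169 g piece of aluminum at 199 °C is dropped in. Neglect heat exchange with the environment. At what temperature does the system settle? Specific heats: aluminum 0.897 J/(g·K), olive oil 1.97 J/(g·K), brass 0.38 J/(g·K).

With ΣQ=0 the equilibrium temperature is the m·c-weighted mean:
T_f = (151.59·199 + 1491.3·18.4 + 104.88·18.4) / (151.59 + 1491.3 + 104.88)
    = 59537 / 1747.8 ≈ 34.06 °C

T_f ≈ 34.1 °C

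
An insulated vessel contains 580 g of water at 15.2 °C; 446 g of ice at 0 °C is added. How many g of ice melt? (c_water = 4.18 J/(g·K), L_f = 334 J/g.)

m_melted ≈ 110 g

Water can give up m c ΔT = 580·4.18·15.2 = 36851 J before reaching 0 °C.
To melt every bit of ice: 446·334 = 148964 J.
36851 J < 148964 J, so only part of the ice melts and the system sits at 0 °C.
m_melt = 36851 / L_f = 110.3 g.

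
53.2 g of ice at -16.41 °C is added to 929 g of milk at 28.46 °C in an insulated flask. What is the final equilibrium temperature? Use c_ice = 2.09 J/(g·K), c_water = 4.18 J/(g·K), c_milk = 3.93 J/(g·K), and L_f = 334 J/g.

T_f ≈ 21.8 °C

Let T be the final temperature. ΣQ_i = 0:
warm ice to 0 °C: 53.2×2.09×(0 − (-16.41)) = 1824.6
  melt ice: 53.2×334 = 17769
  warm the meltwater: 222.38 T
  milk: 3651(T − 28.46)
3873.3 T = 103907 − 19593 = 84313
T ≈ 21.77 °C. Since T > 0 °C, the all-ice-melts assumption holds.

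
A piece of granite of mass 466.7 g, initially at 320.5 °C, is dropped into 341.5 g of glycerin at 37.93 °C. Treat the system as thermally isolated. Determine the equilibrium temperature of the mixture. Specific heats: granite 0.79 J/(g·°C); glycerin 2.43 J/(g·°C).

Set heat shed by the hot body equal to heat absorbed by the cold body:
466.7×0.79×(320.5 − T) = 341.5×2.43×(T − 37.93)
368.69(320.5 − T) = 829.85(T − 37.93)
1198.5 T = 149642  ⇒  T ≈ 124.85 °C

T_f ≈ 124.9 °C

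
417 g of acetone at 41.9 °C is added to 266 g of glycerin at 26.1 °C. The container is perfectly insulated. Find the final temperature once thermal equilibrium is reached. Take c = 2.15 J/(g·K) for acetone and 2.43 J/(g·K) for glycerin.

T_f ≈ 35.3 °C

T_f is the heat-capacity-weighted average of the initial temperatures:
T_f = (896.55×41.9 + 646.38×26.1) / (896.55 + 646.38)
    = 54436 / 1542.9 ≈ 35.28 °C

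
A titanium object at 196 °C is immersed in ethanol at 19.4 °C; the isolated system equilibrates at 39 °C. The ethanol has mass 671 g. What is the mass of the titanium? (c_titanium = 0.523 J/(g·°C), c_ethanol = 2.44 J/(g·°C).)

m ≈ 391 g

Conservation of energy gives ΣQ = 0:
m×0.523×(39 − 196) + 671×2.44×(39 − 19.4) = 0
-82.11 m = -32090
m = -32090/-82.11 ≈ 390.8 g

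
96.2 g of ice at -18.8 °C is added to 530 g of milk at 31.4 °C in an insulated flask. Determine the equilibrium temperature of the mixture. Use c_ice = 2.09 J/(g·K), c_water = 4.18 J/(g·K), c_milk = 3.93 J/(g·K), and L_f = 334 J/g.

T_f ≈ 11.9 °C

Let T be the final temperature. ΣQ_i = 0:
warm ice to 0 °C: 96.2×2.09×(0 − (-18.8)) = 3779.9; fusion: m_ice L_f = 96.2×334 = 32131; warm the meltwater: 402.12 T; milk: 2082.9(T − 31.4)
2485 T = 65403 − 35911 = 29492
T ≈ 11.87 °C — above 0 °C, consistent with complete melting.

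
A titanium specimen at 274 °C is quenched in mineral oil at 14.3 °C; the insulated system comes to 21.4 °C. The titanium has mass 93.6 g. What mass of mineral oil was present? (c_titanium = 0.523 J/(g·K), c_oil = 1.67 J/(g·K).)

m ≈ 1040 g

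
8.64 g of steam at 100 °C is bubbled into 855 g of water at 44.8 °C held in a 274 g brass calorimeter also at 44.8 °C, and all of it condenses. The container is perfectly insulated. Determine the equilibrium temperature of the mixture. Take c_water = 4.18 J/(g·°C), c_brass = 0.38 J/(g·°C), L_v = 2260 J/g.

T_f ≈ 50.6 °C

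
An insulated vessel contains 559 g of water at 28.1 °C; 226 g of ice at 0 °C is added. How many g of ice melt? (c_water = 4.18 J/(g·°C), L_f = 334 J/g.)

m_melted ≈ 197 g

Cooling the water to 0 °C releases 559·4.18·28.1 = 65659 J.
To melt every bit of ice: 226·334 = 75484 J.
65659 J < 75484 J, so only part of the ice melts and the system sits at 0 °C.
m_melted·334 = 65659  ⇒  m_melted ≈ 196.6 g.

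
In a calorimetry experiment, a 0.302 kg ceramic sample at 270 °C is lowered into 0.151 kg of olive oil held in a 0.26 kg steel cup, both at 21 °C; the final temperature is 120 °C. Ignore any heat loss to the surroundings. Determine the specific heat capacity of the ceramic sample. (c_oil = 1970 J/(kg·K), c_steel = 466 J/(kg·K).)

Setting the total heat transfer to zero:
0.302×c×(120 − 270) + 0.151×1970×(120 − 21) + 0.26×466×(120 − 21) = 0
-45.3 c = -41444
c = -41444/-45.3 ≈ 914.9 J/(kg·K)

c ≈ 915 J/(kg·K)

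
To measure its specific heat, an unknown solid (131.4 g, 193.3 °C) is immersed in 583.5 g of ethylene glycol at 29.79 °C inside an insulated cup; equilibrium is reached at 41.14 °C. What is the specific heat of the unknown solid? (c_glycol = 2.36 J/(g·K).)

c ≈ 0.782 J/(g·K)

Heat lost by the unknown solid = heat gained by the glycol:
131.4×c×(193.3 − 41.14) = 583.5×2.36×(41.14 − 29.79)
19994 c = 15630  ⇒  c ≈ 0.7817 J/(g·K)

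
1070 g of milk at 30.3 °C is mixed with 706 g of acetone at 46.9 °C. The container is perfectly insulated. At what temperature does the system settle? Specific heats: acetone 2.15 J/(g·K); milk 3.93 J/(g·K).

Net heat exchanged in the isolated system is zero:
706×2.15×(T − 46.9) + 1070×3.93×(T − 30.3) = 0
1517.9(T − 46.9) + 4205.1(T − 30.3) = 0
5723 T = 198604
T ≈ 34.70 °C

T_f ≈ 34.7 °C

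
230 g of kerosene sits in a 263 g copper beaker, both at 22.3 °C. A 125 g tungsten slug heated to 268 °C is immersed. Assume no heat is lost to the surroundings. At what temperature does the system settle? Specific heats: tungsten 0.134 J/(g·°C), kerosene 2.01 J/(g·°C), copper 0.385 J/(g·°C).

T_f ≈ 29.4 °C

Taking heat into each body as positive, Σ m c ΔT = 0:
125·0.134·(T − 268) + 230·2.01·(T − 22.3) + 263·0.385·(T − 22.3) = 0
16.75(T − 268) + 462.3(T − 22.3) + 101.25(T − 22.3) = 0
580.3 T = 17056
T = 17056 / 580.3 = 29.4 °C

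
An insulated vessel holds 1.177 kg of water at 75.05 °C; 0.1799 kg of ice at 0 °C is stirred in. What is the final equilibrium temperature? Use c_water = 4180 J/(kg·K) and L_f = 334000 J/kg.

Let T be the final temperature. ΣQ_i = 0:
fusion: m_ice L_f = 0.1799×334000 = 60087
  meltwater 0→T: 0.1799×4180×T = 751.98 T
  water: 4919.9(T − 75.05)
5671.8 T = 369235 − 60087 = 309149
T ≈ 54.51 °C (positive, so assuming full melt was valid).

T_f ≈ 54.5 °C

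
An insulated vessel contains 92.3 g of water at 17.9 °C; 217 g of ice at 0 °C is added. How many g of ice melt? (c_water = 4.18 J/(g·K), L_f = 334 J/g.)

Water can give up m c ΔT = 92.3·4.18·17.9 = 6906.1 J before reaching 0 °C.
Melting all 217 g of ice would need 217·334 = 72478 J.
Since 6906.1 < 72478 J, not all the ice melts; equilibrium is at 0 °C.
m_melt = 6906.1 / L_f = 20.68 g.

m_melted ≈ 20.7 g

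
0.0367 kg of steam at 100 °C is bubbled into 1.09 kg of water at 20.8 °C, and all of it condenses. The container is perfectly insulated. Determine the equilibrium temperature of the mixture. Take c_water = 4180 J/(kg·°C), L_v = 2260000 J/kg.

Energy conservation, ΣQ = 0:
steam→water at 100 °C releases m L_v = 0.0367·2260000 = 82942; condensed water 100 °C→T: 153.41(T − 100); original water: 4556.2(T − 20.8)
4709.6 T = 82942 + 15341 + 94769 = 193052
T ≈ 40.99 °C, under the boiling point, so the assumption holds.

T_f ≈ 41.0 °C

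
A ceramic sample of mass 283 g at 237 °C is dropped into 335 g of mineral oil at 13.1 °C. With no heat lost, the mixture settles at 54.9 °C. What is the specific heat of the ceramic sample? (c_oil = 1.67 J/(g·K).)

Heat lost by the ceramic sample = heat gained by the oil:
283·c·(237 − 54.9) = 335·1.67·(54.9 − 13.1)
51534 c = 23385  ⇒  c ≈ 0.4538 J/(g·K)

c ≈ 0.454 J/(g·K)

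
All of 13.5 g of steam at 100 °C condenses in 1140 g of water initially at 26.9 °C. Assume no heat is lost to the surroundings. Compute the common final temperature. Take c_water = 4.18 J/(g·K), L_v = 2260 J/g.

T_f ≈ 34.1 °C

Heat gained plus heat lost sum to zero:
steam→water at 100 °C releases m L_v = 13.5×2260 = 30510
  condensate cools 100→T: 13.5×4.18×(T − 100) = 56.43(T − 100)
  original water: 4765.2(T − 26.9)
4821.6 T = 30510 + 5643 + 128184 = 164337
T ≈ 34.08 °C (< 100 °C, so full condensation is consistent).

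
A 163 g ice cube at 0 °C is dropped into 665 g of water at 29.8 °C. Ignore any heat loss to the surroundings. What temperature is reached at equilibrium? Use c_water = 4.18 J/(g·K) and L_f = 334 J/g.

T_f ≈ 8.2 °C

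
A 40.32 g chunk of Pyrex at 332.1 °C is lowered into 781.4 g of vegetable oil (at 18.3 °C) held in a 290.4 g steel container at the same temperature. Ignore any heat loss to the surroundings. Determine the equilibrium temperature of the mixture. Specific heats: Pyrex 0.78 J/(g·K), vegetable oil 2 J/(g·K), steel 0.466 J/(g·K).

T_f ≈ 24.0 °C

Conservation of energy gives ΣQ = 0:
40.32*0.78*(T − 332.1) + 781.4*2*(T − 18.3) + 290.4*0.466*(T − 18.3) = 0
31.45(T − 332.1) + 1562.8(T − 18.3) + 135.33(T − 18.3) = 0
(31.45 + 1562.8 + 135.33) T = 31.45*332.1 + 1562.8*18.3 + 135.33*18.3
T ≈ 24.01 °C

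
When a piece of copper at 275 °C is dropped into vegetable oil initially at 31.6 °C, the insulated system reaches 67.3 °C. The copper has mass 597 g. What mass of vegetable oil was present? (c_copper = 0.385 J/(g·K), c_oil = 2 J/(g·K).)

m ≈ 669 g

Net heat exchanged in the isolated system is zero:
597·0.385·(67.3 − 275) + m·2·(67.3 − 31.6) = 0
71.4 m = 47739
m = 47739/71.4 ≈ 668.6 g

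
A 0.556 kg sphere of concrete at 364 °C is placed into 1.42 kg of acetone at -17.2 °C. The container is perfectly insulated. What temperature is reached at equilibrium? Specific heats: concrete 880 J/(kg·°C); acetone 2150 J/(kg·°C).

T_f ≈ 35.5 °C

Energy conservation, ΣQ = 0:
0.556×880×(T − 364) + 1.42×2150×(T − (-17.2)) = 0
489.28(T − 364) + 3053(T − (-17.2)) = 0
(489.28 + 3053) T = 489.28×364 + 3053×(-17.2)
T = 125586 / 3542.3 = 35.5 °C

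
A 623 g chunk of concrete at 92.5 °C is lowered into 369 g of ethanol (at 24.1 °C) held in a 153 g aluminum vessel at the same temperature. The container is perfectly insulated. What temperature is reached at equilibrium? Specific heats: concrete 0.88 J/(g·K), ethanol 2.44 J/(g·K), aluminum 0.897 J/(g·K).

Let T be the final temperature. ΣQ_i = 0:
623×0.88×(T − 92.5) + 369×2.44×(T − 24.1) + 153×0.897×(T − 24.1) = 0
548.24(T − 92.5) + 900.36(T − 24.1) + 137.24(T − 24.1) = 0
1585.8 T = 75718
T = 75718/1585.8 ≈ 47.75 °C

T_f ≈ 47.7 °C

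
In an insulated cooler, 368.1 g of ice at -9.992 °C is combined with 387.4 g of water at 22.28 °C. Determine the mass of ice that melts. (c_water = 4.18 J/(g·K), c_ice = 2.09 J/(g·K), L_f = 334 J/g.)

m_melted ≈ 85 g

Heat available from the water dropping to 0 °C: 387.4×4.18×22.28 = 36079 J.
Warming the ice to 0 °C takes 368.1×2.09×9.992 = 7687.1 J, leaving 28392 J for melting.
Fully melting the ice requires m_ice L_f = 368.1×334 = 122945 J.
28392 J < 122945 J, so only part of the ice melts and the system sits at 0 °C.
m_melt = 28392 / L_f = 85 g.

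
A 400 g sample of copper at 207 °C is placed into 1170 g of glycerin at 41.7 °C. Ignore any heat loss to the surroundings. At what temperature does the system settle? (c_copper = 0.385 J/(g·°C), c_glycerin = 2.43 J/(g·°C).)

T_f is the heat-capacity-weighted average of the initial temperatures:
T_f = (154·207 + 2843.1·41.7) / (154 + 2843.1)
    = 150435 / 2997.1 ≈ 50.19 °C

T_f ≈ 50.2 °C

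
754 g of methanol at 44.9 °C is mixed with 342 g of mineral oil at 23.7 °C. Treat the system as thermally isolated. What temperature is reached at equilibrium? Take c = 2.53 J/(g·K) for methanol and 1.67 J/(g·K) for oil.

T_f ≈ 40.0 °C

Net heat exchanged in the isolated system is zero:
754*2.53*(T − 44.9) + 342*1.67*(T − 23.7) = 0
1907.6(T − 44.9) + 571.14(T − 23.7) = 0
2478.8 T = 99188
T = 99188 / 2478.8 = 40 °C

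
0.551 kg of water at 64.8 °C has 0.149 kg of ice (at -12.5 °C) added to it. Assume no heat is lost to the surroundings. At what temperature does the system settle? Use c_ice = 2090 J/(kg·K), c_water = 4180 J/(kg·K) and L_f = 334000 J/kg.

T_f ≈ 32.7 °C

Net heat exchanged in the isolated system is zero:
warm ice to 0 °C: 0.149×2090×(0 − (-12.5)) = 3892.6; fusion: m_ice L_f = 0.149×334000 = 49766; warm the meltwater: 622.82 T; water cools: 0.551×4180×(T − 64.8) = 2303.2(T − 64.8)
2926 T = 149246 − 53659 = 95587
T ≈ 32.67 °C. Since T > 0 °C, the all-ice-melts assumption holds.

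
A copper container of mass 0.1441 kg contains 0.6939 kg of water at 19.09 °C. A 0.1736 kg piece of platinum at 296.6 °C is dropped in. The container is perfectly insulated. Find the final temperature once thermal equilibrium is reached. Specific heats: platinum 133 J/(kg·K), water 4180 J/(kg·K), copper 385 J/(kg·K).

Conservation of energy gives ΣQ = 0:
0.1736*133*(T − 296.6) + 0.6939*4180*(T − 19.09) + 0.1441*385*(T − 19.09) = 0
2979.1 T = 63278
T ≈ 21.24 °C

T_f ≈ 21.2 °C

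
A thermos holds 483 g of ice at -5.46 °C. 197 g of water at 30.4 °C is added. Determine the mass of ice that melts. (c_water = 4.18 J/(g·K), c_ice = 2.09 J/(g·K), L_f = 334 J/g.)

Heat available from the water dropping to 0 °C: 197·4.18·30.4 = 25033 J.
Of that, 483·2.09·5.46 = 5511.7 J goes to bring the ice to 0 °C, leaving 19521 J.
Melting all 483 g of ice would need 483·334 = 161322 J.
Since 19521 < 161322 J, not all the ice melts; equilibrium is at 0 °C.
Mass melted = 19521/334 ≈ 58.45 g.

m_melted ≈ 58.4 g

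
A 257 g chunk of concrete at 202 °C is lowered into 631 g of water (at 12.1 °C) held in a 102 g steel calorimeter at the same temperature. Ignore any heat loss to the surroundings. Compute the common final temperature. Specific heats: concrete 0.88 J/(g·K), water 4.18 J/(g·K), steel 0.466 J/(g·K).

T_f ≈ 26.9 °C

Taking heat into each body as positive, Σ m c ΔT = 0:
257*0.88*(T − 202) + 631*4.18*(T − 12.1) + 102*0.466*(T − 12.1) = 0
(226.16 + 2637.6 + 47.53) T = 226.16*202 + 2637.6*12.1 + 47.53*12.1
T = 78174 / 2911.3 = 26.9 °C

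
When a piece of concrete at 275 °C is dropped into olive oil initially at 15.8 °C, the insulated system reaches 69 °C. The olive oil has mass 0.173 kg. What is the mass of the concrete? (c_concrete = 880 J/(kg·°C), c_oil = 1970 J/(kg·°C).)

Heat gained plus heat lost sum to zero:
m×880×(69 − 275) + 0.173×1970×(69 − 15.8) = 0
-181280 m = -18131
m = -18131/-181280 ≈ 0.1 kg

m ≈ 0.1 kg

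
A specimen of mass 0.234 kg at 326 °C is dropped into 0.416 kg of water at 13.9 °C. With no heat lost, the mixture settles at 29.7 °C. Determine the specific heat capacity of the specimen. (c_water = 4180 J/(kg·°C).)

c ≈ 396 J/(kg·°C)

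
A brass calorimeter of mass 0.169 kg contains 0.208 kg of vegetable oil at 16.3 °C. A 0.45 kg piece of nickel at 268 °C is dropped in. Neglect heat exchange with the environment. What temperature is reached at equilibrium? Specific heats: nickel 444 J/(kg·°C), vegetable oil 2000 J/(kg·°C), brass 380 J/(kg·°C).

Energy conservation, ΣQ = 0:
0.45×444×(T − 268) + 0.208×2000×(T − 16.3) + 0.169×380×(T − 16.3) = 0
680.02 T = 61374
T = 61374/680.02 ≈ 90.25 °C

T_f ≈ 90.3 °C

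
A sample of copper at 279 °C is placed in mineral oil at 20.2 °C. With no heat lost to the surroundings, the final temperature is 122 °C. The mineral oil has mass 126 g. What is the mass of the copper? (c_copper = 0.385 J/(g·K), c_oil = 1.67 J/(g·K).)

m ≈ 354 g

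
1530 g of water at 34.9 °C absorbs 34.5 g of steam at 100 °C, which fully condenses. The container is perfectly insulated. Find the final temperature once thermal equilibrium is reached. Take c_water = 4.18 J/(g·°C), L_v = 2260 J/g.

Energy balance with sensible and latent terms:
steam→water at 100 °C releases m L_v = 34.5·2260 = 77970; condensate cools 100→T: 34.5·4.18·(T − 100) = 144.21(T − 100); water warms: 1530·4.18·(T − 34.9) = 6395.4(T − 34.9)
6539.6 T = 77970 + 14421 + 223199 = 315590
T ≈ 48.26 °C, under the boiling point, so the assumption holds.

T_f ≈ 48.3 °C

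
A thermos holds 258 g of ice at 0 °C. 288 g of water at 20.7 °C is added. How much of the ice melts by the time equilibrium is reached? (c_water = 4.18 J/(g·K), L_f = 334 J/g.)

Cooling the water to 0 °C releases 288·4.18·20.7 = 24919 J.
Melting all 258 g of ice would need 258·334 = 86172 J.
24919 J < 86172 J, so only part of the ice melts and the system sits at 0 °C.
m_melt = 24919 / L_f = 74.61 g.

m_melted ≈ 74.6 g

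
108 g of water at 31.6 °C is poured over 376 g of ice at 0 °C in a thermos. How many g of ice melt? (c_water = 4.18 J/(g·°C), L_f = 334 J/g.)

m_melted ≈ 42.7 g

Water can give up m c ΔT = 108×4.18×31.6 = 14266 J before reaching 0 °C.
Melting all 376 g of ice would need 376×334 = 125584 J.
That's not enough to melt it all — equilibrium is at 0 °C with ice remaining.
m_melted×334 = 14266  ⇒  m_melted ≈ 42.71 g.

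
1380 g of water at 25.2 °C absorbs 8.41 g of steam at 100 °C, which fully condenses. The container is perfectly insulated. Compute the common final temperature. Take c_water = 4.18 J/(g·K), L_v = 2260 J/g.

T_f ≈ 28.9 °C

Net heat exchanged in the isolated system is zero:
condense steam: −8.41·2260 = −19007; condensed water 100 °C→T: 35.15(T − 100); water warms: 1380·4.18·(T − 25.2) = 5768.4(T − 25.2)
5803.6 T = 19007 + 3515.4 + 145364 = 167886
T ≈ 28.93 °C — below 100 °C, confirming all the steam condensed.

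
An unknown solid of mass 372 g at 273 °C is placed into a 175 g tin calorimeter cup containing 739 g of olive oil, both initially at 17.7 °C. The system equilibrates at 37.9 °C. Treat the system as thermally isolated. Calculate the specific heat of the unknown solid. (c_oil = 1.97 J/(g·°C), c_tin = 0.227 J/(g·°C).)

c ≈ 0.345 J/(g·°C)

Conservation of energy gives ΣQ = 0:
372·c·(37.9 − 273) + 739·1.97·(37.9 − 17.7) + 175·0.227·(37.9 − 17.7) = 0
-87457 c = -30210
c = -30210/-87457 ≈ 0.3454 J/(g·°C)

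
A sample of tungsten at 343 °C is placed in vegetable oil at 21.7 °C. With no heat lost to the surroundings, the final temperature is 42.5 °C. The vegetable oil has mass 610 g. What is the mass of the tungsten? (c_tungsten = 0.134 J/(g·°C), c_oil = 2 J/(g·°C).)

|Q_tungsten| = |Q_oil|:
m·0.134·(343 − 42.5) = 610·2·(42.5 − 21.7)
40.27 m = 25376  ⇒  m ≈ 630.2 g

m ≈ 630 g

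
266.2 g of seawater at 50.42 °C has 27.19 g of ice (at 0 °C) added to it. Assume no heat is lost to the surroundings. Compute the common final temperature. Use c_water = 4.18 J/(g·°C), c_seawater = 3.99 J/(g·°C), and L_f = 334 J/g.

Setting the total heat transfer to zero:
latent heat to melt: 27.19×334 = 9081.5; warm the meltwater: 113.65 T; seawater cools: 266.2×3.99×(T − 50.42) = 1062.1(T − 50.42)
1175.8 T = 53553 − 9081.5 = 44472
T ≈ 37.82 °C (positive, so assuming full melt was valid).

T_f ≈ 37.8 °C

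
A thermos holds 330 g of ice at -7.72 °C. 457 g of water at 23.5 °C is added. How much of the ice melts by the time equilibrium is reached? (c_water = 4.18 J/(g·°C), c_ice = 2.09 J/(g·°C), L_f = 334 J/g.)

Water can give up m c ΔT = 457·4.18·23.5 = 44891 J before reaching 0 °C.
Of that, 330·2.09·7.72 = 5324.5 J goes to bring the ice to 0 °C, leaving 39567 J.
Fully melting the ice requires m_ice L_f = 330·334 = 110220 J.
That's not enough to melt it all — equilibrium is at 0 °C with ice remaining.
m_melt = 39567 / L_f = 118.5 g.

m_melted ≈ 118 g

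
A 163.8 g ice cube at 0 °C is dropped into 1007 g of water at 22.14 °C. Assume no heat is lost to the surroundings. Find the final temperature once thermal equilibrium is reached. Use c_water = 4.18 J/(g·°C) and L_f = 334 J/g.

T_f ≈ 7.9 °C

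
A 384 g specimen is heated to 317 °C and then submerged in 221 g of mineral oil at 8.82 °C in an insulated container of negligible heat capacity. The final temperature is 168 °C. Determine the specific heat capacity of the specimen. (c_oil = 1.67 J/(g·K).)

Energy conservation, ΣQ = 0:
384×c×(168 − 317) + 221×1.67×(168 − 8.82) = 0
-57216 c = -58749
c = -58749/-57216 ≈ 1.027 J/(g·K)

c ≈ 1.03 J/(g·K)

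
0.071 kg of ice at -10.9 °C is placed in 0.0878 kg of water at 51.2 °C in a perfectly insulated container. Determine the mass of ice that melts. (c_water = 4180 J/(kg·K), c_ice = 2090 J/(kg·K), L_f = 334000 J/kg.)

m_melted ≈ 0.0514 kg

Cooling the water to 0 °C releases 0.0878·4180·51.2 = 18791 J.
Of that, 0.071·2090·10.9 = 1617.5 J goes to bring the ice to 0 °C, leaving 17173 J.
Melting all 0.071 kg of ice would need 0.071·334000 = 23714 J.
17173 J < 23714 J, so only part of the ice melts and the system sits at 0 °C.
m_melt = 17173 / L_f = 0.05142 kg.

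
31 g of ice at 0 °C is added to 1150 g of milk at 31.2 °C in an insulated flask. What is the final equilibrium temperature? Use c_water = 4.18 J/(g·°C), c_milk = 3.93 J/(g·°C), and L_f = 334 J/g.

Conservation of energy gives ΣQ = 0:
latent heat to melt: 31×334 = 10354
  warm the meltwater: 129.58 T
  milk cools: 1150×3.93×(T − 31.2) = 4519.5(T − 31.2)
4649.1 T = 141008 − 10354 = 130654
T ≈ 28.10 °C — above 0 °C, consistent with complete melting.

T_f ≈ 28.1 °C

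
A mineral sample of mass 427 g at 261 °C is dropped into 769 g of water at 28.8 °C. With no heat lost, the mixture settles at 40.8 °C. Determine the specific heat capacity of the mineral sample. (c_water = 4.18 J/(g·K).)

c ≈ 0.41 J/(g·K)

Net heat exchanged in the isolated system is zero:
427·c·(40.8 − 261) + 769·4.18·(40.8 − 28.8) = 0
-94025 c = -38573
c = -38573/-94025 ≈ 0.4102 J/(g·K)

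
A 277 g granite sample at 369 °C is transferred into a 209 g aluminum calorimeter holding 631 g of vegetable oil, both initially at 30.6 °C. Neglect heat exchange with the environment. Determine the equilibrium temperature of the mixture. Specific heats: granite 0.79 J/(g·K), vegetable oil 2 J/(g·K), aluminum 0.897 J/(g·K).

T_f ≈ 75.0 °C

Setting the total heat transfer to zero:
277×0.79×(T − 369) + 631×2×(T − 30.6) + 209×0.897×(T − 30.6) = 0
218.83(T − 369) + 1262(T − 30.6) + 187.47(T − 30.6) = 0
1668.3 T = 125102
T ≈ 74.99 °C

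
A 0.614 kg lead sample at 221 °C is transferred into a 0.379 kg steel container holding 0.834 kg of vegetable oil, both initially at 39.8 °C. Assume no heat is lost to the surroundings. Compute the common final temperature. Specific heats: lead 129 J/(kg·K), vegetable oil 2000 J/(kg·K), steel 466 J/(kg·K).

T_f = Σ m_i c_i T_i / Σ m_i c_i:
T_f = (79.21×221 + 1668×39.8 + 176.61×39.8) / (79.21 + 1668 + 176.61)
    = 90920 / 1923.8 ≈ 47.26 °C

T_f ≈ 47.3 °C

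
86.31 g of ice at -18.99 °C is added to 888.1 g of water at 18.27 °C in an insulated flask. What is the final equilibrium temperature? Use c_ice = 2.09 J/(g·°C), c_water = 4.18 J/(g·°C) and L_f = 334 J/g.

Conservation of energy gives ΣQ = 0:
ice -18.99→0 °C: 86.31×2.09×18.99 = 3425.6; fusion: m_ice L_f = 86.31×334 = 28828; meltwater 0→T: 86.31×4.18×T = 360.78 T; water cools: 888.1×4.18×(T − 18.27) = 3712.3(T − 18.27)
4073 T = 67823 − 32253 = 35570
T ≈ 8.73 °C — above 0 °C, consistent with complete melting.

T_f ≈ 8.7 °C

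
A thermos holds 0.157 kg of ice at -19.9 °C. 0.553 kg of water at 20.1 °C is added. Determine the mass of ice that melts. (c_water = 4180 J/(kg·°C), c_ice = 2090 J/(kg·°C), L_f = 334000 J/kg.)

Water can give up m c ΔT = 0.553·4180·20.1 = 46462 J before reaching 0 °C.
Warming the ice to 0 °C takes 0.157·2090·19.9 = 6529.8 J, leaving 39932 J for melting.
Melting all 0.157 kg of ice would need 0.157·334000 = 52438 J.
39932 J < 52438 J, so only part of the ice melts and the system sits at 0 °C.
m_melted·334000 = 39932  ⇒  m_melted ≈ 0.1196 kg.

m_melted ≈ 0.12 kg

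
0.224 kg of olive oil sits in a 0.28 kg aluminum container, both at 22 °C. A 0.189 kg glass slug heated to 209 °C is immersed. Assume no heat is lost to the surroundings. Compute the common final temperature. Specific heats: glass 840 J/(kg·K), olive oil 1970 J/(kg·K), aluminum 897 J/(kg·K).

T_f ≈ 56.9 °C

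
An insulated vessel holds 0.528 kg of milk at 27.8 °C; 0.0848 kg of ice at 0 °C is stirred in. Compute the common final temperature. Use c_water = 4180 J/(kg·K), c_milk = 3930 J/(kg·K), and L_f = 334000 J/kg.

Conservation of energy gives ΣQ = 0:
latent heat to melt: 0.0848·334000 = 28323; warm the meltwater: 354.46 T; milk: 2075(T − 27.8)
2429.5 T = 57686 − 28323 = 29363
T ≈ 12.09 °C — above 0 °C, consistent with complete melting.

T_f ≈ 12.1 °C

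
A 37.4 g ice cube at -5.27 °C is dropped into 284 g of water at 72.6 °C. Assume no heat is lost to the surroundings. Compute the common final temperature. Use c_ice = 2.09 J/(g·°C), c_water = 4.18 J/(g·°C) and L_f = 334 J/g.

Energy conservation, ΣQ = 0:
warm ice to 0 °C: 37.4·2.09·(0 − (-5.27)) = 411.93
  fusion: m_ice L_f = 37.4·334 = 12492
  warm the meltwater: 156.33 T
  water cools: 284·4.18·(T − 72.6) = 1187.1(T − 72.6)
1343.5 T = 86185 − 12904 = 73281
T ≈ 54.55 °C (positive, so assuming full melt was valid).

T_f ≈ 54.5 °C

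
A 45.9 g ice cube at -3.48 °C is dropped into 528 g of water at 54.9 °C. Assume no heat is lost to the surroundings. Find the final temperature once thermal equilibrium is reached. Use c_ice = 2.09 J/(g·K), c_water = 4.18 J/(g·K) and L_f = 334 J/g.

Let T be the final temperature. ΣQ_i = 0:
warm ice to 0 °C: 45.9·2.09·(0 − (-3.48)) = 333.84
  latent heat to melt: 45.9·334 = 15331
  meltwater 0→T: 45.9·4.18·T = 191.86 T
  water: 2207(T − 54.9)
2398.9 T = 121166 − 15664 = 105502
T ≈ 43.98 °C (positive, so assuming full melt was valid).

T_f ≈ 44.0 °C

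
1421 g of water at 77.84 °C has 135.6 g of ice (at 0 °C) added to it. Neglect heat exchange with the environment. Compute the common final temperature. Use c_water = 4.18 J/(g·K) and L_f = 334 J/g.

T_f ≈ 64.1 °C

Energy balance with sensible and latent terms:
fusion: m_ice L_f = 135.6·334 = 45290
  meltwater 0→T: 135.6·4.18·T = 566.81 T
  water cools: 1421·4.18·(T − 77.84) = 5939.8(T − 77.84)
6506.6 T = 462352 − 45290 = 417062
T ≈ 64.10 °C. Since T > 0 °C, the all-ice-melts assumption holds.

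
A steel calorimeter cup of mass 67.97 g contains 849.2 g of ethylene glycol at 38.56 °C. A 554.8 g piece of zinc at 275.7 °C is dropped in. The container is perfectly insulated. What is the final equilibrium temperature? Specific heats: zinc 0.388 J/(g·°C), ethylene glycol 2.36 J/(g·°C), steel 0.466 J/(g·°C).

Let T be the final temperature. ΣQ_i = 0:
554.8·0.388·(T − 275.7) + 849.2·2.36·(T − 38.56) + 67.97·0.466·(T − 38.56) = 0
215.26(T − 275.7) + 2004.1(T − 38.56) + 31.67(T − 38.56) = 0
(215.26 + 2004.1 + 31.67) T = 215.26·275.7 + 2004.1·38.56 + 31.67·38.56
T = 137848 / 2251 = 61.2 °C

T_f ≈ 61.2 °C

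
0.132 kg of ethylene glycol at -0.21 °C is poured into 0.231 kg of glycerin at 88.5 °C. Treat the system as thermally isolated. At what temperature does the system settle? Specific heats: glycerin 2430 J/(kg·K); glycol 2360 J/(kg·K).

Setting the total heat transfer to zero:
0.231·2430·(T − 88.5) + 0.132·2360·(T − (-0.21)) = 0
561.33(T − 88.5) + 311.52(T − (-0.21)) = 0
(561.33 + 311.52) T = 561.33·88.5 + 311.52·(-0.21)
T = 49612/872.85 ≈ 56.84 °C

T_f ≈ 56.8 °C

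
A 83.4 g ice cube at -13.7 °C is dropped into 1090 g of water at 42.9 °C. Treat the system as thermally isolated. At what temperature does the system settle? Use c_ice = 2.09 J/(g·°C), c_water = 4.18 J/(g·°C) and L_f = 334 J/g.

Energy conservation, ΣQ = 0:
ice -13.7→0 °C: 83.4·2.09·13.7 = 2388
  latent heat to melt: 83.4·334 = 27856
  meltwater 0→T: 83.4·4.18·T = 348.61 T
  water cools: 1090·4.18·(T − 42.9) = 4556.2(T − 42.9)
4904.8 T = 195461 − 30244 = 165217
T ≈ 33.68 °C. Since T > 0 °C, the all-ice-melts assumption holds.

T_f ≈ 33.7 °C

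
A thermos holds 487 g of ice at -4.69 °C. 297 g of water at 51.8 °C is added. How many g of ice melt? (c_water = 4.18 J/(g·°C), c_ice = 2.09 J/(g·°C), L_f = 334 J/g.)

Heat available from the water dropping to 0 °C: 297×4.18×51.8 = 64308 J.
Warming the ice to 0 °C takes 487×2.09×4.69 = 4773.6 J, leaving 59534 J for melting.
Melting all 487 g of ice would need 487×334 = 162658 J.
59534 J < 162658 J, so only part of the ice melts and the system sits at 0 °C.
m_melt = 59534 / L_f = 178.2 g.

m_melted ≈ 178 g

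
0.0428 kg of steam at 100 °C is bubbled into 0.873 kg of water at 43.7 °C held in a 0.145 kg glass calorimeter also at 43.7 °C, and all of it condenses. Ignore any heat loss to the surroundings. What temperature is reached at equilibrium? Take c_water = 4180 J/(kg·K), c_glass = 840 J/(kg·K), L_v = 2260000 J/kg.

Let T be the final temperature. ΣQ_i = 0:
latent heat released on condensation: 0.0428·2260000 = 96728
  condensate cools 100→T: 0.0428·4180·(T − 100) = 178.9(T − 100)
  water warms: 0.873·4180·(T − 43.7) = 3649.1(T − 43.7)
  cup: 121.8(T − 43.7)
3949.8 T = 96728 + 17890 + 164790 = 279408
T ≈ 70.74 °C — below 100 °C, confirming all the steam condensed.

T_f ≈ 70.7 °C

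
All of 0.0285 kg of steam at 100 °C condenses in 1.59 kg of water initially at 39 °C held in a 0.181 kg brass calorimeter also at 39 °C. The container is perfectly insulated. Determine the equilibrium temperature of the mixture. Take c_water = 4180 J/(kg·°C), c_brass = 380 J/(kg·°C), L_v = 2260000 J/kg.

T_f ≈ 49.5 °C

Energy balance with sensible and latent terms:
latent heat released on condensation: 0.0285×2260000 = 64410; condensate cools 100→T: 0.0285×4180×(T − 100) = 119.13(T − 100); original water: 6646.2(T − 39); brass cup: 0.181×380×(T − 39) = 68.78(T − 39)
6834.1 T = 64410 + 11913 + 261884 = 338207
T ≈ 49.49 °C — below 100 °C, confirming all the steam condensed.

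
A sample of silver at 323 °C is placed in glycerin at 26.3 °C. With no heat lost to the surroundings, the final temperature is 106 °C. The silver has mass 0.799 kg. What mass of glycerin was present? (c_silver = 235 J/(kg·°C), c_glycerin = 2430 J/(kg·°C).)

Let T be the final temperature. ΣQ_i = 0:
0.799·235·(106 − 323) + m·2430·(106 − 26.3) = 0
193671 m = 40745
m = 40745/193671 ≈ 0.2104 kg

m ≈ 0.21 kg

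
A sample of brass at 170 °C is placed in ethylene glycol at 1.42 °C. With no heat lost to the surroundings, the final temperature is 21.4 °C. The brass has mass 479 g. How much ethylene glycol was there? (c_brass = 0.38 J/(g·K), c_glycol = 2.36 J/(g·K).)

Net heat exchanged in the isolated system is zero:
479×0.38×(21.4 − 170) + m×2.36×(21.4 − 1.42) = 0
47.15 m = 27048
m = 27048/47.15 ≈ 573.6 g

m ≈ 574 g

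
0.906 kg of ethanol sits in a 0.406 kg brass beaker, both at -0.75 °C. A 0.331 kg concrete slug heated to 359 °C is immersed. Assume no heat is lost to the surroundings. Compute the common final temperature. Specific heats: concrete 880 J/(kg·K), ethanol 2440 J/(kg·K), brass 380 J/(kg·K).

With ΣQ=0 the equilibrium temperature is the m·c-weighted mean:
T_f = (291.28×359 + 2210.6×(-0.75) + 154.28×(-0.75)) / (291.28 + 2210.6 + 154.28)
    = 102796 / 2656.2 ≈ 38.70 °C

T_f ≈ 38.7 °C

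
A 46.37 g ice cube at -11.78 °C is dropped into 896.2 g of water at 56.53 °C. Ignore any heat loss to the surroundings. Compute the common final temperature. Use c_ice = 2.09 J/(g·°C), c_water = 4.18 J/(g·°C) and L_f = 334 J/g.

T_f ≈ 49.5 °C

Net heat exchanged in the isolated system is zero:
warm ice to 0 °C: 46.37·2.09·(0 − (-11.78)) = 1141.6; latent heat to melt: 46.37·334 = 15488; meltwater 0→T: 46.37·4.18·T = 193.83 T; water: 3746.1(T − 56.53)
3939.9 T = 211768 − 16629 = 195139
T ≈ 49.53 °C — above 0 °C, consistent with complete melting.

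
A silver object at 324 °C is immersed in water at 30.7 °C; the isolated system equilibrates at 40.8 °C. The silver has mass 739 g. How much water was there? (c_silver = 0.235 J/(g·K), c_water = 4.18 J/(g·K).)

m ≈ 1160 g

|Q_silver| = |Q_water|:
739·0.235·(324 − 40.8) = m·4.18·(40.8 − 30.7)
42.22 m = 49182  ⇒  m ≈ 1165 g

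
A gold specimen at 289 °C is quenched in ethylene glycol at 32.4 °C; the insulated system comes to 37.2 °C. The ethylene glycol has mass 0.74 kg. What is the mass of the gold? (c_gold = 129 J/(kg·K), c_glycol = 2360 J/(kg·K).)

Heat lost by the gold = heat gained by the glycol:
m·129·(289 − 37.2) = 0.74·2360·(37.2 − 32.4)
32482 m = 8382.7  ⇒  m ≈ 0.2581 kg

m ≈ 0.258 kg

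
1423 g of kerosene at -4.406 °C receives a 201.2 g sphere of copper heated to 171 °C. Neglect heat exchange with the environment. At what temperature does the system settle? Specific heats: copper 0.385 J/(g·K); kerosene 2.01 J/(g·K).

|Q_copper| = |Q_kerosene|:
201.2*0.385*(171 − T) = 1423*2.01*(T − (-4.406))
77.46(171 − T) = 2860.2(T − (-4.406))
2937.7 T = 643.83  ⇒  T ≈ 0.22 °C

T_f ≈ 0.2 °C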